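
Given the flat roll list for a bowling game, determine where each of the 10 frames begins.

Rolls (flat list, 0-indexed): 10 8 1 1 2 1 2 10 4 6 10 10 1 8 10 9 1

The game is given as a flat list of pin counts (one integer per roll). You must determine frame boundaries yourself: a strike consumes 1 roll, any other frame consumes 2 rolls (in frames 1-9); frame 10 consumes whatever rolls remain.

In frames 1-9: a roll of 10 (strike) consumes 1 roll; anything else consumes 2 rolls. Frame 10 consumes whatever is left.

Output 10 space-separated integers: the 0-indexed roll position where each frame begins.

Answer: 0 1 3 5 7 8 10 11 12 14

Derivation:
Frame 1 starts at roll index 0: roll=10 (strike), consumes 1 roll
Frame 2 starts at roll index 1: rolls=8,1 (sum=9), consumes 2 rolls
Frame 3 starts at roll index 3: rolls=1,2 (sum=3), consumes 2 rolls
Frame 4 starts at roll index 5: rolls=1,2 (sum=3), consumes 2 rolls
Frame 5 starts at roll index 7: roll=10 (strike), consumes 1 roll
Frame 6 starts at roll index 8: rolls=4,6 (sum=10), consumes 2 rolls
Frame 7 starts at roll index 10: roll=10 (strike), consumes 1 roll
Frame 8 starts at roll index 11: roll=10 (strike), consumes 1 roll
Frame 9 starts at roll index 12: rolls=1,8 (sum=9), consumes 2 rolls
Frame 10 starts at roll index 14: 3 remaining rolls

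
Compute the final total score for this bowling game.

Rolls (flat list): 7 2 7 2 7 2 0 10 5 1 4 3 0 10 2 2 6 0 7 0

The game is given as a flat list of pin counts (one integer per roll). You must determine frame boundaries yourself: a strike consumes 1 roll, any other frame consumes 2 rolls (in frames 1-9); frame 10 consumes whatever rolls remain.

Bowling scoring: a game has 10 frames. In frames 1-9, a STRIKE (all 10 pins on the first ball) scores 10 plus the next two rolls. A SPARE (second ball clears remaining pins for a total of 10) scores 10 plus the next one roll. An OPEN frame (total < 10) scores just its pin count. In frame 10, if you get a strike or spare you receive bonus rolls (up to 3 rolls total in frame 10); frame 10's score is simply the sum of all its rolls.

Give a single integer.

Frame 1: OPEN (7+2=9). Cumulative: 9
Frame 2: OPEN (7+2=9). Cumulative: 18
Frame 3: OPEN (7+2=9). Cumulative: 27
Frame 4: SPARE (0+10=10). 10 + next roll (5) = 15. Cumulative: 42
Frame 5: OPEN (5+1=6). Cumulative: 48
Frame 6: OPEN (4+3=7). Cumulative: 55
Frame 7: SPARE (0+10=10). 10 + next roll (2) = 12. Cumulative: 67
Frame 8: OPEN (2+2=4). Cumulative: 71
Frame 9: OPEN (6+0=6). Cumulative: 77
Frame 10: OPEN. Sum of all frame-10 rolls (7+0) = 7. Cumulative: 84

Answer: 84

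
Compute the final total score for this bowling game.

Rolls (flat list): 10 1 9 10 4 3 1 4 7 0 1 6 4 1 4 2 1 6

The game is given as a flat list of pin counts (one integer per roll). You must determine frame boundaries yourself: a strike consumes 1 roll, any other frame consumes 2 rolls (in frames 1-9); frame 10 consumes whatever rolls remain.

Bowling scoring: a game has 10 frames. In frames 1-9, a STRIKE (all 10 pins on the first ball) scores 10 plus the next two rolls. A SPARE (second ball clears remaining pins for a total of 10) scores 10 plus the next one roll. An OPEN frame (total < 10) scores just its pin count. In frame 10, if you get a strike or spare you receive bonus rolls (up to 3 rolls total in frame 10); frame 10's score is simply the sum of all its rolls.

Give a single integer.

Answer: 101

Derivation:
Frame 1: STRIKE. 10 + next two rolls (1+9) = 20. Cumulative: 20
Frame 2: SPARE (1+9=10). 10 + next roll (10) = 20. Cumulative: 40
Frame 3: STRIKE. 10 + next two rolls (4+3) = 17. Cumulative: 57
Frame 4: OPEN (4+3=7). Cumulative: 64
Frame 5: OPEN (1+4=5). Cumulative: 69
Frame 6: OPEN (7+0=7). Cumulative: 76
Frame 7: OPEN (1+6=7). Cumulative: 83
Frame 8: OPEN (4+1=5). Cumulative: 88
Frame 9: OPEN (4+2=6). Cumulative: 94
Frame 10: OPEN. Sum of all frame-10 rolls (1+6) = 7. Cumulative: 101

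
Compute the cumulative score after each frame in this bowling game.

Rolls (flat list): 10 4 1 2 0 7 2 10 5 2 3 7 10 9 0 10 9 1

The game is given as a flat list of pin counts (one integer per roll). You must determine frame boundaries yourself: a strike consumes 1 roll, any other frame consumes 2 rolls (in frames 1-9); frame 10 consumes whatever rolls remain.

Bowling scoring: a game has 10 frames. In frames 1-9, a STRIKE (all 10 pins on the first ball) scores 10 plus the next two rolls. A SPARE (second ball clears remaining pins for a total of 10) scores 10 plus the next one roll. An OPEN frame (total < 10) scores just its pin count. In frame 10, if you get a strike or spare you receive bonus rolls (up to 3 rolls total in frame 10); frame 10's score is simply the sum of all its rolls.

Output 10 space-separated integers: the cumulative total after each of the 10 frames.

Answer: 15 20 22 31 48 55 75 94 103 123

Derivation:
Frame 1: STRIKE. 10 + next two rolls (4+1) = 15. Cumulative: 15
Frame 2: OPEN (4+1=5). Cumulative: 20
Frame 3: OPEN (2+0=2). Cumulative: 22
Frame 4: OPEN (7+2=9). Cumulative: 31
Frame 5: STRIKE. 10 + next two rolls (5+2) = 17. Cumulative: 48
Frame 6: OPEN (5+2=7). Cumulative: 55
Frame 7: SPARE (3+7=10). 10 + next roll (10) = 20. Cumulative: 75
Frame 8: STRIKE. 10 + next two rolls (9+0) = 19. Cumulative: 94
Frame 9: OPEN (9+0=9). Cumulative: 103
Frame 10: STRIKE. Sum of all frame-10 rolls (10+9+1) = 20. Cumulative: 123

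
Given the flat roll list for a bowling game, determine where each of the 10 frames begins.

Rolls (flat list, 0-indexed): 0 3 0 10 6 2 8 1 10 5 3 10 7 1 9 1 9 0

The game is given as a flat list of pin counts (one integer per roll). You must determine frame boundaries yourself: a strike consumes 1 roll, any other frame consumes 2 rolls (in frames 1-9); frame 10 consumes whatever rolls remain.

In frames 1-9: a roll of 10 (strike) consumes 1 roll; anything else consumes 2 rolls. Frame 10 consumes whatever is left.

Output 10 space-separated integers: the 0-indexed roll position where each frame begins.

Frame 1 starts at roll index 0: rolls=0,3 (sum=3), consumes 2 rolls
Frame 2 starts at roll index 2: rolls=0,10 (sum=10), consumes 2 rolls
Frame 3 starts at roll index 4: rolls=6,2 (sum=8), consumes 2 rolls
Frame 4 starts at roll index 6: rolls=8,1 (sum=9), consumes 2 rolls
Frame 5 starts at roll index 8: roll=10 (strike), consumes 1 roll
Frame 6 starts at roll index 9: rolls=5,3 (sum=8), consumes 2 rolls
Frame 7 starts at roll index 11: roll=10 (strike), consumes 1 roll
Frame 8 starts at roll index 12: rolls=7,1 (sum=8), consumes 2 rolls
Frame 9 starts at roll index 14: rolls=9,1 (sum=10), consumes 2 rolls
Frame 10 starts at roll index 16: 2 remaining rolls

Answer: 0 2 4 6 8 9 11 12 14 16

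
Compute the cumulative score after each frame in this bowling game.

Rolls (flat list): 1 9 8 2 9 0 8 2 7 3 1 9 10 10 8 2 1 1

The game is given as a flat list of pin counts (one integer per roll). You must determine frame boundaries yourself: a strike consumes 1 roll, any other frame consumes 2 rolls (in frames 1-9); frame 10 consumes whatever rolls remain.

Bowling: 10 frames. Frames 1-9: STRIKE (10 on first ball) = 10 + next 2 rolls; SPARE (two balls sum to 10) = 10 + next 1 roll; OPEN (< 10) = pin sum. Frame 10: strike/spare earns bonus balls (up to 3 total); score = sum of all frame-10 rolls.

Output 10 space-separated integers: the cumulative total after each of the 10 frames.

Answer: 18 37 46 63 74 94 122 142 153 155

Derivation:
Frame 1: SPARE (1+9=10). 10 + next roll (8) = 18. Cumulative: 18
Frame 2: SPARE (8+2=10). 10 + next roll (9) = 19. Cumulative: 37
Frame 3: OPEN (9+0=9). Cumulative: 46
Frame 4: SPARE (8+2=10). 10 + next roll (7) = 17. Cumulative: 63
Frame 5: SPARE (7+3=10). 10 + next roll (1) = 11. Cumulative: 74
Frame 6: SPARE (1+9=10). 10 + next roll (10) = 20. Cumulative: 94
Frame 7: STRIKE. 10 + next two rolls (10+8) = 28. Cumulative: 122
Frame 8: STRIKE. 10 + next two rolls (8+2) = 20. Cumulative: 142
Frame 9: SPARE (8+2=10). 10 + next roll (1) = 11. Cumulative: 153
Frame 10: OPEN. Sum of all frame-10 rolls (1+1) = 2. Cumulative: 155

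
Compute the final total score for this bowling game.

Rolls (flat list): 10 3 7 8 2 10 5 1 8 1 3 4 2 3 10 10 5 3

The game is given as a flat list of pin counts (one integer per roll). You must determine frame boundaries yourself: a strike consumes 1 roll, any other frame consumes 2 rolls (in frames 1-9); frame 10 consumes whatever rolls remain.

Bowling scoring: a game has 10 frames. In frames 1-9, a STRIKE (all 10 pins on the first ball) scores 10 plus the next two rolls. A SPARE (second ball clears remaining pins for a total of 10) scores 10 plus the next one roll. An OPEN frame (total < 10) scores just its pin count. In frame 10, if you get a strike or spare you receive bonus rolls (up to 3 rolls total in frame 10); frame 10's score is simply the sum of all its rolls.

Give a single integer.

Answer: 144

Derivation:
Frame 1: STRIKE. 10 + next two rolls (3+7) = 20. Cumulative: 20
Frame 2: SPARE (3+7=10). 10 + next roll (8) = 18. Cumulative: 38
Frame 3: SPARE (8+2=10). 10 + next roll (10) = 20. Cumulative: 58
Frame 4: STRIKE. 10 + next two rolls (5+1) = 16. Cumulative: 74
Frame 5: OPEN (5+1=6). Cumulative: 80
Frame 6: OPEN (8+1=9). Cumulative: 89
Frame 7: OPEN (3+4=7). Cumulative: 96
Frame 8: OPEN (2+3=5). Cumulative: 101
Frame 9: STRIKE. 10 + next two rolls (10+5) = 25. Cumulative: 126
Frame 10: STRIKE. Sum of all frame-10 rolls (10+5+3) = 18. Cumulative: 144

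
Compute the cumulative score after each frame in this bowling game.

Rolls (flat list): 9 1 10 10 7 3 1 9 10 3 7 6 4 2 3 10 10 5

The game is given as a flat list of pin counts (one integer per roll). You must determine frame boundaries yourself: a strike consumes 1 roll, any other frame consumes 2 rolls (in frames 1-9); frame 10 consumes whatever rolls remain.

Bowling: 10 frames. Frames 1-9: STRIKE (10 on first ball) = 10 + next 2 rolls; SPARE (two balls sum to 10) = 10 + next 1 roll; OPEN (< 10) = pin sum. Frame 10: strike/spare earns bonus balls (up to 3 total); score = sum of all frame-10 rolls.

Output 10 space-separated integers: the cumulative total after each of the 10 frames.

Answer: 20 47 67 78 98 118 134 146 151 176

Derivation:
Frame 1: SPARE (9+1=10). 10 + next roll (10) = 20. Cumulative: 20
Frame 2: STRIKE. 10 + next two rolls (10+7) = 27. Cumulative: 47
Frame 3: STRIKE. 10 + next two rolls (7+3) = 20. Cumulative: 67
Frame 4: SPARE (7+3=10). 10 + next roll (1) = 11. Cumulative: 78
Frame 5: SPARE (1+9=10). 10 + next roll (10) = 20. Cumulative: 98
Frame 6: STRIKE. 10 + next two rolls (3+7) = 20. Cumulative: 118
Frame 7: SPARE (3+7=10). 10 + next roll (6) = 16. Cumulative: 134
Frame 8: SPARE (6+4=10). 10 + next roll (2) = 12. Cumulative: 146
Frame 9: OPEN (2+3=5). Cumulative: 151
Frame 10: STRIKE. Sum of all frame-10 rolls (10+10+5) = 25. Cumulative: 176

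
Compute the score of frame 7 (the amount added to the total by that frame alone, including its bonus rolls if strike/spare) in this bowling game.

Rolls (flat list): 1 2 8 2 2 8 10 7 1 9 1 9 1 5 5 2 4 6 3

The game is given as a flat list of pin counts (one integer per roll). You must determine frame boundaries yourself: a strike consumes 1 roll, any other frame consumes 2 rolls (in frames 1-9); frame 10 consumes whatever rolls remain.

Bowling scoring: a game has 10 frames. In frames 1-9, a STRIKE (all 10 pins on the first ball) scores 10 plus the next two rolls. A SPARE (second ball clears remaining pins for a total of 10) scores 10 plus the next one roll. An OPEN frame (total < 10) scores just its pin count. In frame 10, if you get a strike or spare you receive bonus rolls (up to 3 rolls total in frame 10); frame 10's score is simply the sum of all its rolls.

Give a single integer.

Frame 1: OPEN (1+2=3). Cumulative: 3
Frame 2: SPARE (8+2=10). 10 + next roll (2) = 12. Cumulative: 15
Frame 3: SPARE (2+8=10). 10 + next roll (10) = 20. Cumulative: 35
Frame 4: STRIKE. 10 + next two rolls (7+1) = 18. Cumulative: 53
Frame 5: OPEN (7+1=8). Cumulative: 61
Frame 6: SPARE (9+1=10). 10 + next roll (9) = 19. Cumulative: 80
Frame 7: SPARE (9+1=10). 10 + next roll (5) = 15. Cumulative: 95
Frame 8: SPARE (5+5=10). 10 + next roll (2) = 12. Cumulative: 107
Frame 9: OPEN (2+4=6). Cumulative: 113

Answer: 15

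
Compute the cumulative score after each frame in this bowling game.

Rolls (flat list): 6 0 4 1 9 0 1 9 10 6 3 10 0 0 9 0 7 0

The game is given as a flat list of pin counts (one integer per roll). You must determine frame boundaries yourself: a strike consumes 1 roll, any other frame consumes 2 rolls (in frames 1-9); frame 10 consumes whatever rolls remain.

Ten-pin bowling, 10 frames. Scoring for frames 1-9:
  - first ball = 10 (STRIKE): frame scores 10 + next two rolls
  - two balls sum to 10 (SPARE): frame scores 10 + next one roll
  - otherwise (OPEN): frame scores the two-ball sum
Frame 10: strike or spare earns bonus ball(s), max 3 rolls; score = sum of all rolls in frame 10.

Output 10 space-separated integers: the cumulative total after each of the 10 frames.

Frame 1: OPEN (6+0=6). Cumulative: 6
Frame 2: OPEN (4+1=5). Cumulative: 11
Frame 3: OPEN (9+0=9). Cumulative: 20
Frame 4: SPARE (1+9=10). 10 + next roll (10) = 20. Cumulative: 40
Frame 5: STRIKE. 10 + next two rolls (6+3) = 19. Cumulative: 59
Frame 6: OPEN (6+3=9). Cumulative: 68
Frame 7: STRIKE. 10 + next two rolls (0+0) = 10. Cumulative: 78
Frame 8: OPEN (0+0=0). Cumulative: 78
Frame 9: OPEN (9+0=9). Cumulative: 87
Frame 10: OPEN. Sum of all frame-10 rolls (7+0) = 7. Cumulative: 94

Answer: 6 11 20 40 59 68 78 78 87 94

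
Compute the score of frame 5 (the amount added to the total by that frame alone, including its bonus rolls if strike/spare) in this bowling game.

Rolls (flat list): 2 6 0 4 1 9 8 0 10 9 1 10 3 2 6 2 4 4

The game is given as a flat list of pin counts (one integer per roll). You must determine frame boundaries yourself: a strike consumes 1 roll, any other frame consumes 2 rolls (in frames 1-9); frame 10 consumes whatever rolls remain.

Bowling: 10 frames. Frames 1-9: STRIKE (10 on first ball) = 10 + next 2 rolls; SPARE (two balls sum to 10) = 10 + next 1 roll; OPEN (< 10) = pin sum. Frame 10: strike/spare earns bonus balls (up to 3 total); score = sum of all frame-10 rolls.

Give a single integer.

Frame 1: OPEN (2+6=8). Cumulative: 8
Frame 2: OPEN (0+4=4). Cumulative: 12
Frame 3: SPARE (1+9=10). 10 + next roll (8) = 18. Cumulative: 30
Frame 4: OPEN (8+0=8). Cumulative: 38
Frame 5: STRIKE. 10 + next two rolls (9+1) = 20. Cumulative: 58
Frame 6: SPARE (9+1=10). 10 + next roll (10) = 20. Cumulative: 78
Frame 7: STRIKE. 10 + next two rolls (3+2) = 15. Cumulative: 93

Answer: 20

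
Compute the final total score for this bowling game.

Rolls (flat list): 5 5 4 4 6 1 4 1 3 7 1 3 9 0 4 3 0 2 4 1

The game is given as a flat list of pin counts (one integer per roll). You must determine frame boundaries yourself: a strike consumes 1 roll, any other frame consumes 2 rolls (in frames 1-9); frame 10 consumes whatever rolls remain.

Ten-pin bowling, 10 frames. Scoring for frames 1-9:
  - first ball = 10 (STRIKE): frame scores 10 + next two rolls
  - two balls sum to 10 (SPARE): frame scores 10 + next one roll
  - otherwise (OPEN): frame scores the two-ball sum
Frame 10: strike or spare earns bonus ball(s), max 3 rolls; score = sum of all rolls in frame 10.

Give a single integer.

Answer: 72

Derivation:
Frame 1: SPARE (5+5=10). 10 + next roll (4) = 14. Cumulative: 14
Frame 2: OPEN (4+4=8). Cumulative: 22
Frame 3: OPEN (6+1=7). Cumulative: 29
Frame 4: OPEN (4+1=5). Cumulative: 34
Frame 5: SPARE (3+7=10). 10 + next roll (1) = 11. Cumulative: 45
Frame 6: OPEN (1+3=4). Cumulative: 49
Frame 7: OPEN (9+0=9). Cumulative: 58
Frame 8: OPEN (4+3=7). Cumulative: 65
Frame 9: OPEN (0+2=2). Cumulative: 67
Frame 10: OPEN. Sum of all frame-10 rolls (4+1) = 5. Cumulative: 72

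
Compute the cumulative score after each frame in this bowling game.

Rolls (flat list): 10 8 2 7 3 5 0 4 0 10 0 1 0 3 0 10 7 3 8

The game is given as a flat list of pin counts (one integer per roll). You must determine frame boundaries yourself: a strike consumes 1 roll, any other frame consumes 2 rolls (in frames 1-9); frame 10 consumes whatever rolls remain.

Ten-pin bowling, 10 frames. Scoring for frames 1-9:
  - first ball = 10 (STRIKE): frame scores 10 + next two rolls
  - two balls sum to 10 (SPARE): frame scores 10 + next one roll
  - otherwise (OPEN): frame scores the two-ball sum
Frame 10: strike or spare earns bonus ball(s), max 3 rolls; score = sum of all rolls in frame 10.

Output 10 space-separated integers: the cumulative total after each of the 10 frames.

Answer: 20 37 52 57 61 72 73 76 93 111

Derivation:
Frame 1: STRIKE. 10 + next two rolls (8+2) = 20. Cumulative: 20
Frame 2: SPARE (8+2=10). 10 + next roll (7) = 17. Cumulative: 37
Frame 3: SPARE (7+3=10). 10 + next roll (5) = 15. Cumulative: 52
Frame 4: OPEN (5+0=5). Cumulative: 57
Frame 5: OPEN (4+0=4). Cumulative: 61
Frame 6: STRIKE. 10 + next two rolls (0+1) = 11. Cumulative: 72
Frame 7: OPEN (0+1=1). Cumulative: 73
Frame 8: OPEN (0+3=3). Cumulative: 76
Frame 9: SPARE (0+10=10). 10 + next roll (7) = 17. Cumulative: 93
Frame 10: SPARE. Sum of all frame-10 rolls (7+3+8) = 18. Cumulative: 111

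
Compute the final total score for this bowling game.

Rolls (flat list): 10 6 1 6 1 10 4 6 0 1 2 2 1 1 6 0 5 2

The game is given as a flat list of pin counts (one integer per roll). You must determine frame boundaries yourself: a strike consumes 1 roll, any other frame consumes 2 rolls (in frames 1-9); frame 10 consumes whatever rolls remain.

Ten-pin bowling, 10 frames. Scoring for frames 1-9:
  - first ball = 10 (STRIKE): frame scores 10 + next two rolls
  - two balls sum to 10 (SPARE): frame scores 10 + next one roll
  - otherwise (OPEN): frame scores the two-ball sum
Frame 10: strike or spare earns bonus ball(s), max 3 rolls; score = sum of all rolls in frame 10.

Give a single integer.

Answer: 81

Derivation:
Frame 1: STRIKE. 10 + next two rolls (6+1) = 17. Cumulative: 17
Frame 2: OPEN (6+1=7). Cumulative: 24
Frame 3: OPEN (6+1=7). Cumulative: 31
Frame 4: STRIKE. 10 + next two rolls (4+6) = 20. Cumulative: 51
Frame 5: SPARE (4+6=10). 10 + next roll (0) = 10. Cumulative: 61
Frame 6: OPEN (0+1=1). Cumulative: 62
Frame 7: OPEN (2+2=4). Cumulative: 66
Frame 8: OPEN (1+1=2). Cumulative: 68
Frame 9: OPEN (6+0=6). Cumulative: 74
Frame 10: OPEN. Sum of all frame-10 rolls (5+2) = 7. Cumulative: 81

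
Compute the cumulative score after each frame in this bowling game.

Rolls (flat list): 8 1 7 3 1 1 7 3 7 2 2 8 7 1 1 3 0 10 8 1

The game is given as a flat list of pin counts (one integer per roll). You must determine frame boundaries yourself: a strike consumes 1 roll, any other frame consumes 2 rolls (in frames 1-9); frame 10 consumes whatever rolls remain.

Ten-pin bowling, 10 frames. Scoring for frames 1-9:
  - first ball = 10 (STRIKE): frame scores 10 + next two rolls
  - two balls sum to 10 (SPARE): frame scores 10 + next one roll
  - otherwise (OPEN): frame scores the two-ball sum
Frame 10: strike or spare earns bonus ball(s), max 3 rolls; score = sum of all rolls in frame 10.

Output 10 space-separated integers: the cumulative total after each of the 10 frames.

Frame 1: OPEN (8+1=9). Cumulative: 9
Frame 2: SPARE (7+3=10). 10 + next roll (1) = 11. Cumulative: 20
Frame 3: OPEN (1+1=2). Cumulative: 22
Frame 4: SPARE (7+3=10). 10 + next roll (7) = 17. Cumulative: 39
Frame 5: OPEN (7+2=9). Cumulative: 48
Frame 6: SPARE (2+8=10). 10 + next roll (7) = 17. Cumulative: 65
Frame 7: OPEN (7+1=8). Cumulative: 73
Frame 8: OPEN (1+3=4). Cumulative: 77
Frame 9: SPARE (0+10=10). 10 + next roll (8) = 18. Cumulative: 95
Frame 10: OPEN. Sum of all frame-10 rolls (8+1) = 9. Cumulative: 104

Answer: 9 20 22 39 48 65 73 77 95 104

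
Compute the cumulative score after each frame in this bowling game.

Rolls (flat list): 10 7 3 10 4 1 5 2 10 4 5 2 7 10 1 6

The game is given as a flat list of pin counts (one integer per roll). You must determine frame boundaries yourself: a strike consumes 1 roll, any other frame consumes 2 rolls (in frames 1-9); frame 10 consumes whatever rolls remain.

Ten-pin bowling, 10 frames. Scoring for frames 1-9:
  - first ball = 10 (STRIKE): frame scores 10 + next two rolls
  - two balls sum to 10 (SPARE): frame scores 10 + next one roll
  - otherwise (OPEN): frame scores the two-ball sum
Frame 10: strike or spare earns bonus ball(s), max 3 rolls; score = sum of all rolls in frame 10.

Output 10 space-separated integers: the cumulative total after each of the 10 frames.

Answer: 20 40 55 60 67 86 95 104 121 128

Derivation:
Frame 1: STRIKE. 10 + next two rolls (7+3) = 20. Cumulative: 20
Frame 2: SPARE (7+3=10). 10 + next roll (10) = 20. Cumulative: 40
Frame 3: STRIKE. 10 + next two rolls (4+1) = 15. Cumulative: 55
Frame 4: OPEN (4+1=5). Cumulative: 60
Frame 5: OPEN (5+2=7). Cumulative: 67
Frame 6: STRIKE. 10 + next two rolls (4+5) = 19. Cumulative: 86
Frame 7: OPEN (4+5=9). Cumulative: 95
Frame 8: OPEN (2+7=9). Cumulative: 104
Frame 9: STRIKE. 10 + next two rolls (1+6) = 17. Cumulative: 121
Frame 10: OPEN. Sum of all frame-10 rolls (1+6) = 7. Cumulative: 128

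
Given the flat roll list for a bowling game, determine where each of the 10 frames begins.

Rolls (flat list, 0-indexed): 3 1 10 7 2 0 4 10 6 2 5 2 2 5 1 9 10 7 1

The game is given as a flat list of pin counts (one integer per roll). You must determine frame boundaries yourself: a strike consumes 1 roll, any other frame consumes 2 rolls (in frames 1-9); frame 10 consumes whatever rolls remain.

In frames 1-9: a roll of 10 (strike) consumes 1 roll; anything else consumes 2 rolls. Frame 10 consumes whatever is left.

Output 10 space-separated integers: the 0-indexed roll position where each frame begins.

Answer: 0 2 3 5 7 8 10 12 14 16

Derivation:
Frame 1 starts at roll index 0: rolls=3,1 (sum=4), consumes 2 rolls
Frame 2 starts at roll index 2: roll=10 (strike), consumes 1 roll
Frame 3 starts at roll index 3: rolls=7,2 (sum=9), consumes 2 rolls
Frame 4 starts at roll index 5: rolls=0,4 (sum=4), consumes 2 rolls
Frame 5 starts at roll index 7: roll=10 (strike), consumes 1 roll
Frame 6 starts at roll index 8: rolls=6,2 (sum=8), consumes 2 rolls
Frame 7 starts at roll index 10: rolls=5,2 (sum=7), consumes 2 rolls
Frame 8 starts at roll index 12: rolls=2,5 (sum=7), consumes 2 rolls
Frame 9 starts at roll index 14: rolls=1,9 (sum=10), consumes 2 rolls
Frame 10 starts at roll index 16: 3 remaining rolls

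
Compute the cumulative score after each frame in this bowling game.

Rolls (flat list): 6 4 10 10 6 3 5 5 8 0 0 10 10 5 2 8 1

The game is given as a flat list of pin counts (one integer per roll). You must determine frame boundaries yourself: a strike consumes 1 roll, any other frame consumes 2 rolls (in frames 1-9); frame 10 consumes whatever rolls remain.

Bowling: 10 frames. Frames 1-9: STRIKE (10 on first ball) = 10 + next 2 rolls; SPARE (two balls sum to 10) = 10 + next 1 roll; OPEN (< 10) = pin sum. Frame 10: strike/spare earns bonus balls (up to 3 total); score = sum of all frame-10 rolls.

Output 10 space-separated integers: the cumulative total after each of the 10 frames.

Frame 1: SPARE (6+4=10). 10 + next roll (10) = 20. Cumulative: 20
Frame 2: STRIKE. 10 + next two rolls (10+6) = 26. Cumulative: 46
Frame 3: STRIKE. 10 + next two rolls (6+3) = 19. Cumulative: 65
Frame 4: OPEN (6+3=9). Cumulative: 74
Frame 5: SPARE (5+5=10). 10 + next roll (8) = 18. Cumulative: 92
Frame 6: OPEN (8+0=8). Cumulative: 100
Frame 7: SPARE (0+10=10). 10 + next roll (10) = 20. Cumulative: 120
Frame 8: STRIKE. 10 + next two rolls (5+2) = 17. Cumulative: 137
Frame 9: OPEN (5+2=7). Cumulative: 144
Frame 10: OPEN. Sum of all frame-10 rolls (8+1) = 9. Cumulative: 153

Answer: 20 46 65 74 92 100 120 137 144 153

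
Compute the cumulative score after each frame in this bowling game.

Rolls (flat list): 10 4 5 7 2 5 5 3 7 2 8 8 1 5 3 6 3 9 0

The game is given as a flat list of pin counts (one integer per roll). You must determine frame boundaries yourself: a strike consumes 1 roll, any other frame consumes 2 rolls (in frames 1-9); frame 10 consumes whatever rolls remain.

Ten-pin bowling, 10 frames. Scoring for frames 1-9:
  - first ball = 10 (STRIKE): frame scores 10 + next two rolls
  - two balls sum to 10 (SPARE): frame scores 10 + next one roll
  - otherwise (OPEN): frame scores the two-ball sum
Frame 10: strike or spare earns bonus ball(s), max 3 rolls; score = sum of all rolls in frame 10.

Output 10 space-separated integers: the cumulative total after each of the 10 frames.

Answer: 19 28 37 50 62 80 89 97 106 115

Derivation:
Frame 1: STRIKE. 10 + next two rolls (4+5) = 19. Cumulative: 19
Frame 2: OPEN (4+5=9). Cumulative: 28
Frame 3: OPEN (7+2=9). Cumulative: 37
Frame 4: SPARE (5+5=10). 10 + next roll (3) = 13. Cumulative: 50
Frame 5: SPARE (3+7=10). 10 + next roll (2) = 12. Cumulative: 62
Frame 6: SPARE (2+8=10). 10 + next roll (8) = 18. Cumulative: 80
Frame 7: OPEN (8+1=9). Cumulative: 89
Frame 8: OPEN (5+3=8). Cumulative: 97
Frame 9: OPEN (6+3=9). Cumulative: 106
Frame 10: OPEN. Sum of all frame-10 rolls (9+0) = 9. Cumulative: 115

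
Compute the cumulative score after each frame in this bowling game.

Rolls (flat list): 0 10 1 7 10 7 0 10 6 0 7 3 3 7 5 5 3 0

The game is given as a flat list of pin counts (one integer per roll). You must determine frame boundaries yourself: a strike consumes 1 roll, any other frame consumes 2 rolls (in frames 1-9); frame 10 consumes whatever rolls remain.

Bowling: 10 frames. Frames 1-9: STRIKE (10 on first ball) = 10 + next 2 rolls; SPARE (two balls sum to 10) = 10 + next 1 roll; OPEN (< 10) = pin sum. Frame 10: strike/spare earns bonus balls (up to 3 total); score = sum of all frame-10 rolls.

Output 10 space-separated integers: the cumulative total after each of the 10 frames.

Answer: 11 19 36 43 59 65 78 93 106 109

Derivation:
Frame 1: SPARE (0+10=10). 10 + next roll (1) = 11. Cumulative: 11
Frame 2: OPEN (1+7=8). Cumulative: 19
Frame 3: STRIKE. 10 + next two rolls (7+0) = 17. Cumulative: 36
Frame 4: OPEN (7+0=7). Cumulative: 43
Frame 5: STRIKE. 10 + next two rolls (6+0) = 16. Cumulative: 59
Frame 6: OPEN (6+0=6). Cumulative: 65
Frame 7: SPARE (7+3=10). 10 + next roll (3) = 13. Cumulative: 78
Frame 8: SPARE (3+7=10). 10 + next roll (5) = 15. Cumulative: 93
Frame 9: SPARE (5+5=10). 10 + next roll (3) = 13. Cumulative: 106
Frame 10: OPEN. Sum of all frame-10 rolls (3+0) = 3. Cumulative: 109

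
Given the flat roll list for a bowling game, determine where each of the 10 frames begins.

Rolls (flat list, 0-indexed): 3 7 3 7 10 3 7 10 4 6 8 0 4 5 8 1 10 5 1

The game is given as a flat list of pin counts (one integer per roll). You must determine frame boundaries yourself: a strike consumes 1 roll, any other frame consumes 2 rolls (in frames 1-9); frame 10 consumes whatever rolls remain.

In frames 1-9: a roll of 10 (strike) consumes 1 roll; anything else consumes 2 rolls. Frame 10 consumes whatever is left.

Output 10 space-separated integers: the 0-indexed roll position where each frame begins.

Answer: 0 2 4 5 7 8 10 12 14 16

Derivation:
Frame 1 starts at roll index 0: rolls=3,7 (sum=10), consumes 2 rolls
Frame 2 starts at roll index 2: rolls=3,7 (sum=10), consumes 2 rolls
Frame 3 starts at roll index 4: roll=10 (strike), consumes 1 roll
Frame 4 starts at roll index 5: rolls=3,7 (sum=10), consumes 2 rolls
Frame 5 starts at roll index 7: roll=10 (strike), consumes 1 roll
Frame 6 starts at roll index 8: rolls=4,6 (sum=10), consumes 2 rolls
Frame 7 starts at roll index 10: rolls=8,0 (sum=8), consumes 2 rolls
Frame 8 starts at roll index 12: rolls=4,5 (sum=9), consumes 2 rolls
Frame 9 starts at roll index 14: rolls=8,1 (sum=9), consumes 2 rolls
Frame 10 starts at roll index 16: 3 remaining rolls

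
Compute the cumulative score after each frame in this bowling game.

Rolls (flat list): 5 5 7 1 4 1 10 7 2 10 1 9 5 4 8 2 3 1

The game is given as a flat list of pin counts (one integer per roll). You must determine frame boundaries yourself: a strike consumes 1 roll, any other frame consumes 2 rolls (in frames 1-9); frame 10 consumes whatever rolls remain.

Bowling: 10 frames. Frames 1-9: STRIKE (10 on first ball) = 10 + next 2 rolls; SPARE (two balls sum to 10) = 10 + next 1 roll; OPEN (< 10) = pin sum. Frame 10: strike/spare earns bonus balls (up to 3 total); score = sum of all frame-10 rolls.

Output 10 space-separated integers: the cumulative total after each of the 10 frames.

Answer: 17 25 30 49 58 78 93 102 115 119

Derivation:
Frame 1: SPARE (5+5=10). 10 + next roll (7) = 17. Cumulative: 17
Frame 2: OPEN (7+1=8). Cumulative: 25
Frame 3: OPEN (4+1=5). Cumulative: 30
Frame 4: STRIKE. 10 + next two rolls (7+2) = 19. Cumulative: 49
Frame 5: OPEN (7+2=9). Cumulative: 58
Frame 6: STRIKE. 10 + next two rolls (1+9) = 20. Cumulative: 78
Frame 7: SPARE (1+9=10). 10 + next roll (5) = 15. Cumulative: 93
Frame 8: OPEN (5+4=9). Cumulative: 102
Frame 9: SPARE (8+2=10). 10 + next roll (3) = 13. Cumulative: 115
Frame 10: OPEN. Sum of all frame-10 rolls (3+1) = 4. Cumulative: 119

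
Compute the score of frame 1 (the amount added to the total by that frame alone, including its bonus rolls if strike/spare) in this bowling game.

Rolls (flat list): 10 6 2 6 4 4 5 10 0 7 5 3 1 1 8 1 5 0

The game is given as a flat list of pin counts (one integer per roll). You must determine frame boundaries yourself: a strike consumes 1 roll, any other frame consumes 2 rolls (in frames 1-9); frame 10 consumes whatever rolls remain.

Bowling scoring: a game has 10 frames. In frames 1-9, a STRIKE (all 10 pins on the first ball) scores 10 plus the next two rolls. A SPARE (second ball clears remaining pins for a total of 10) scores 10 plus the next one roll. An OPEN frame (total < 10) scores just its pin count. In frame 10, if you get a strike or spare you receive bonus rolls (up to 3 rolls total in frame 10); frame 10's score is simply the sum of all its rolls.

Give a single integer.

Frame 1: STRIKE. 10 + next two rolls (6+2) = 18. Cumulative: 18
Frame 2: OPEN (6+2=8). Cumulative: 26
Frame 3: SPARE (6+4=10). 10 + next roll (4) = 14. Cumulative: 40

Answer: 18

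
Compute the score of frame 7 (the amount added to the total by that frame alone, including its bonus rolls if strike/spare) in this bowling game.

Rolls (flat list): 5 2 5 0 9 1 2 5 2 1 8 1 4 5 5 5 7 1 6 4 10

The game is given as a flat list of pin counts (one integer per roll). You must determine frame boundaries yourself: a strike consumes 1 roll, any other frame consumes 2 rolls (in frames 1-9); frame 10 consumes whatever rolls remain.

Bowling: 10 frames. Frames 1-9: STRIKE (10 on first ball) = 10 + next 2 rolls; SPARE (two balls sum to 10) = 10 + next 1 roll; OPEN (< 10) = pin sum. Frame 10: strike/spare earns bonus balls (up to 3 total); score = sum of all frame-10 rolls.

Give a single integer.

Answer: 9

Derivation:
Frame 1: OPEN (5+2=7). Cumulative: 7
Frame 2: OPEN (5+0=5). Cumulative: 12
Frame 3: SPARE (9+1=10). 10 + next roll (2) = 12. Cumulative: 24
Frame 4: OPEN (2+5=7). Cumulative: 31
Frame 5: OPEN (2+1=3). Cumulative: 34
Frame 6: OPEN (8+1=9). Cumulative: 43
Frame 7: OPEN (4+5=9). Cumulative: 52
Frame 8: SPARE (5+5=10). 10 + next roll (7) = 17. Cumulative: 69
Frame 9: OPEN (7+1=8). Cumulative: 77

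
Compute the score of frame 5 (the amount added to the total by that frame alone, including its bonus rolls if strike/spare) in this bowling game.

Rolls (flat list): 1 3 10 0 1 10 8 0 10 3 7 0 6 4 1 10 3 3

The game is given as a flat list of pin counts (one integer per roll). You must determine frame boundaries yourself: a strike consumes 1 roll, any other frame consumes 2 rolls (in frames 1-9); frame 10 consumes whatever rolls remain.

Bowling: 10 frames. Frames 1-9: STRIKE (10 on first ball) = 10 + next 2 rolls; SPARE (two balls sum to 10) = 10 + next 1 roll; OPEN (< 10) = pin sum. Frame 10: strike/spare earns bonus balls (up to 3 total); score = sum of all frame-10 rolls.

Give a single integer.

Answer: 8

Derivation:
Frame 1: OPEN (1+3=4). Cumulative: 4
Frame 2: STRIKE. 10 + next two rolls (0+1) = 11. Cumulative: 15
Frame 3: OPEN (0+1=1). Cumulative: 16
Frame 4: STRIKE. 10 + next two rolls (8+0) = 18. Cumulative: 34
Frame 5: OPEN (8+0=8). Cumulative: 42
Frame 6: STRIKE. 10 + next two rolls (3+7) = 20. Cumulative: 62
Frame 7: SPARE (3+7=10). 10 + next roll (0) = 10. Cumulative: 72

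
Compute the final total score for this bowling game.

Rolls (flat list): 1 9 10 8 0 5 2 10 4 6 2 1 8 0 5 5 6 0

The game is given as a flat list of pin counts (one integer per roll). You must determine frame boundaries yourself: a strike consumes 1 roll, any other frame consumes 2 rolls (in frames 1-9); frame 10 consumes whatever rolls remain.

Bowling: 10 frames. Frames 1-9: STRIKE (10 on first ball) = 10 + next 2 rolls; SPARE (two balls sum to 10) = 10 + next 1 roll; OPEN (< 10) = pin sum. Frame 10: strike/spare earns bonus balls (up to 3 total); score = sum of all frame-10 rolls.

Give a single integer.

Answer: 118

Derivation:
Frame 1: SPARE (1+9=10). 10 + next roll (10) = 20. Cumulative: 20
Frame 2: STRIKE. 10 + next two rolls (8+0) = 18. Cumulative: 38
Frame 3: OPEN (8+0=8). Cumulative: 46
Frame 4: OPEN (5+2=7). Cumulative: 53
Frame 5: STRIKE. 10 + next two rolls (4+6) = 20. Cumulative: 73
Frame 6: SPARE (4+6=10). 10 + next roll (2) = 12. Cumulative: 85
Frame 7: OPEN (2+1=3). Cumulative: 88
Frame 8: OPEN (8+0=8). Cumulative: 96
Frame 9: SPARE (5+5=10). 10 + next roll (6) = 16. Cumulative: 112
Frame 10: OPEN. Sum of all frame-10 rolls (6+0) = 6. Cumulative: 118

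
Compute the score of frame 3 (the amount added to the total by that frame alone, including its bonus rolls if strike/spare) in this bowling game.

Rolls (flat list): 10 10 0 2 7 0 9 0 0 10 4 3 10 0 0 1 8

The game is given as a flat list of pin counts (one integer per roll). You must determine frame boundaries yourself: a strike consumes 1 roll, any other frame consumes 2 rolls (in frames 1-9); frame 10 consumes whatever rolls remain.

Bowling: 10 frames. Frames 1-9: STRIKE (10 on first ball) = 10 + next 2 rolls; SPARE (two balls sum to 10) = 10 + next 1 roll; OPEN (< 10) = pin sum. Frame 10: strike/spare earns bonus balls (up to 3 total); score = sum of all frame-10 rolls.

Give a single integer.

Answer: 2

Derivation:
Frame 1: STRIKE. 10 + next two rolls (10+0) = 20. Cumulative: 20
Frame 2: STRIKE. 10 + next two rolls (0+2) = 12. Cumulative: 32
Frame 3: OPEN (0+2=2). Cumulative: 34
Frame 4: OPEN (7+0=7). Cumulative: 41
Frame 5: OPEN (9+0=9). Cumulative: 50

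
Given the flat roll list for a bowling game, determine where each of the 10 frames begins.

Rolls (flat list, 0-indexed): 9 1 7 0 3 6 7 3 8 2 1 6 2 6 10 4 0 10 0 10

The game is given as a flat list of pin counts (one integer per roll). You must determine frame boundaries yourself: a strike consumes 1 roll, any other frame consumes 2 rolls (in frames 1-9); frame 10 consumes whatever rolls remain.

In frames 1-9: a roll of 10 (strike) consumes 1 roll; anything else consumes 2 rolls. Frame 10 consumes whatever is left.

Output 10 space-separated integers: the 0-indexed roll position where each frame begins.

Answer: 0 2 4 6 8 10 12 14 15 17

Derivation:
Frame 1 starts at roll index 0: rolls=9,1 (sum=10), consumes 2 rolls
Frame 2 starts at roll index 2: rolls=7,0 (sum=7), consumes 2 rolls
Frame 3 starts at roll index 4: rolls=3,6 (sum=9), consumes 2 rolls
Frame 4 starts at roll index 6: rolls=7,3 (sum=10), consumes 2 rolls
Frame 5 starts at roll index 8: rolls=8,2 (sum=10), consumes 2 rolls
Frame 6 starts at roll index 10: rolls=1,6 (sum=7), consumes 2 rolls
Frame 7 starts at roll index 12: rolls=2,6 (sum=8), consumes 2 rolls
Frame 8 starts at roll index 14: roll=10 (strike), consumes 1 roll
Frame 9 starts at roll index 15: rolls=4,0 (sum=4), consumes 2 rolls
Frame 10 starts at roll index 17: 3 remaining rolls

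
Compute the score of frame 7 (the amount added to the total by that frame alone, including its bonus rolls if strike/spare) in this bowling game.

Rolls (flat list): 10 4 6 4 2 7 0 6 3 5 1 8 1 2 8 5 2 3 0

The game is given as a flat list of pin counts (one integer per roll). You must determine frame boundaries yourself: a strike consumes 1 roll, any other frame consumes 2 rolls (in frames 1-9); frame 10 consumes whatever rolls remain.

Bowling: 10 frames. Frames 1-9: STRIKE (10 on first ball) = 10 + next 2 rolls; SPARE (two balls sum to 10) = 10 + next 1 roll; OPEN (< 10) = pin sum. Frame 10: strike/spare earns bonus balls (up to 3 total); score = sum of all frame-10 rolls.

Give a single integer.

Answer: 9

Derivation:
Frame 1: STRIKE. 10 + next two rolls (4+6) = 20. Cumulative: 20
Frame 2: SPARE (4+6=10). 10 + next roll (4) = 14. Cumulative: 34
Frame 3: OPEN (4+2=6). Cumulative: 40
Frame 4: OPEN (7+0=7). Cumulative: 47
Frame 5: OPEN (6+3=9). Cumulative: 56
Frame 6: OPEN (5+1=6). Cumulative: 62
Frame 7: OPEN (8+1=9). Cumulative: 71
Frame 8: SPARE (2+8=10). 10 + next roll (5) = 15. Cumulative: 86
Frame 9: OPEN (5+2=7). Cumulative: 93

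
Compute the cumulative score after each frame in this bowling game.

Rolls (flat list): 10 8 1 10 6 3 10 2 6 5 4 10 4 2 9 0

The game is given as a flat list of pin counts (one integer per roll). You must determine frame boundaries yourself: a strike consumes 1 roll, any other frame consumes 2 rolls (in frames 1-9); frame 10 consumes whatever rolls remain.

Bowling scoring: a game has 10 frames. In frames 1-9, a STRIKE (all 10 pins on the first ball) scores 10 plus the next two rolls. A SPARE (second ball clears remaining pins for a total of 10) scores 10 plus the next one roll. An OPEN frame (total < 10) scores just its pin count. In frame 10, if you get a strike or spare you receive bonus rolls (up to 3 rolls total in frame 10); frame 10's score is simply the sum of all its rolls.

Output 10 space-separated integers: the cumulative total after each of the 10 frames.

Frame 1: STRIKE. 10 + next two rolls (8+1) = 19. Cumulative: 19
Frame 2: OPEN (8+1=9). Cumulative: 28
Frame 3: STRIKE. 10 + next two rolls (6+3) = 19. Cumulative: 47
Frame 4: OPEN (6+3=9). Cumulative: 56
Frame 5: STRIKE. 10 + next two rolls (2+6) = 18. Cumulative: 74
Frame 6: OPEN (2+6=8). Cumulative: 82
Frame 7: OPEN (5+4=9). Cumulative: 91
Frame 8: STRIKE. 10 + next two rolls (4+2) = 16. Cumulative: 107
Frame 9: OPEN (4+2=6). Cumulative: 113
Frame 10: OPEN. Sum of all frame-10 rolls (9+0) = 9. Cumulative: 122

Answer: 19 28 47 56 74 82 91 107 113 122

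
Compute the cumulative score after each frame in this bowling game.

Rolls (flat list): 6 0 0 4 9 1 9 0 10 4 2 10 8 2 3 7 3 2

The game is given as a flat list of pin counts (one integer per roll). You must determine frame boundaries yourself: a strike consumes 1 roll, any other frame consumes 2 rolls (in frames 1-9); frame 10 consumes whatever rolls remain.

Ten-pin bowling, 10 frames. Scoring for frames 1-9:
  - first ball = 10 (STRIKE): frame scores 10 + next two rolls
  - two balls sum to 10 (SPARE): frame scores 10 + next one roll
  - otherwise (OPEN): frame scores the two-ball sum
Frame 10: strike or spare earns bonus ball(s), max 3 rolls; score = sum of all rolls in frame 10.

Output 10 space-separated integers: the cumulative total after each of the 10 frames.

Answer: 6 10 29 38 54 60 80 93 106 111

Derivation:
Frame 1: OPEN (6+0=6). Cumulative: 6
Frame 2: OPEN (0+4=4). Cumulative: 10
Frame 3: SPARE (9+1=10). 10 + next roll (9) = 19. Cumulative: 29
Frame 4: OPEN (9+0=9). Cumulative: 38
Frame 5: STRIKE. 10 + next two rolls (4+2) = 16. Cumulative: 54
Frame 6: OPEN (4+2=6). Cumulative: 60
Frame 7: STRIKE. 10 + next two rolls (8+2) = 20. Cumulative: 80
Frame 8: SPARE (8+2=10). 10 + next roll (3) = 13. Cumulative: 93
Frame 9: SPARE (3+7=10). 10 + next roll (3) = 13. Cumulative: 106
Frame 10: OPEN. Sum of all frame-10 rolls (3+2) = 5. Cumulative: 111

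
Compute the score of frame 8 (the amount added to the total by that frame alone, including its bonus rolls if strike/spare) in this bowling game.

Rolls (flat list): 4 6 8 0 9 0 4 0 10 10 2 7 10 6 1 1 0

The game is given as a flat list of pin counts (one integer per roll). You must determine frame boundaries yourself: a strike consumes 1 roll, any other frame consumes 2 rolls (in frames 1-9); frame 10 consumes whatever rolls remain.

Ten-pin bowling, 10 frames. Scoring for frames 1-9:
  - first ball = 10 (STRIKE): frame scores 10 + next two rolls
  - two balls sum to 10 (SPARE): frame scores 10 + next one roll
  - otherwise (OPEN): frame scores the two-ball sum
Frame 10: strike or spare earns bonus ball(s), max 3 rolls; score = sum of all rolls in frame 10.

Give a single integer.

Answer: 17

Derivation:
Frame 1: SPARE (4+6=10). 10 + next roll (8) = 18. Cumulative: 18
Frame 2: OPEN (8+0=8). Cumulative: 26
Frame 3: OPEN (9+0=9). Cumulative: 35
Frame 4: OPEN (4+0=4). Cumulative: 39
Frame 5: STRIKE. 10 + next two rolls (10+2) = 22. Cumulative: 61
Frame 6: STRIKE. 10 + next two rolls (2+7) = 19. Cumulative: 80
Frame 7: OPEN (2+7=9). Cumulative: 89
Frame 8: STRIKE. 10 + next two rolls (6+1) = 17. Cumulative: 106
Frame 9: OPEN (6+1=7). Cumulative: 113
Frame 10: OPEN. Sum of all frame-10 rolls (1+0) = 1. Cumulative: 114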